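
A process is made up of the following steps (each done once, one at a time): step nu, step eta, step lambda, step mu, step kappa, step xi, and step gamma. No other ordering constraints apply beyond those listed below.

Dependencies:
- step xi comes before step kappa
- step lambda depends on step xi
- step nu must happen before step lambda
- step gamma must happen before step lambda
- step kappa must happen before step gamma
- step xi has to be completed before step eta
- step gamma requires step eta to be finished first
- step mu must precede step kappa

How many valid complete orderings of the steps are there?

The steps with no prerequisites are step nu, step mu, step xi; any of them can be placed first.
Counting all ways to extend the partial order to a total order gives 30.

30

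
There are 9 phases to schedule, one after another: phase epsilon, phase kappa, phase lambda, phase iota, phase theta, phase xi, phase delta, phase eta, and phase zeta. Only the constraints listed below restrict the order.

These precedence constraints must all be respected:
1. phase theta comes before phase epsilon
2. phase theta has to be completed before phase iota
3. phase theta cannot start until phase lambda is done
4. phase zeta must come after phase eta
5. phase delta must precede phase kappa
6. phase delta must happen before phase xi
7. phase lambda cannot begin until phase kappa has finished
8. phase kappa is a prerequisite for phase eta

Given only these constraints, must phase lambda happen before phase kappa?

No

The constraints actually force phase kappa before phase lambda (via phase kappa → phase lambda), not the other way around.
So phase lambda never precedes phase kappa.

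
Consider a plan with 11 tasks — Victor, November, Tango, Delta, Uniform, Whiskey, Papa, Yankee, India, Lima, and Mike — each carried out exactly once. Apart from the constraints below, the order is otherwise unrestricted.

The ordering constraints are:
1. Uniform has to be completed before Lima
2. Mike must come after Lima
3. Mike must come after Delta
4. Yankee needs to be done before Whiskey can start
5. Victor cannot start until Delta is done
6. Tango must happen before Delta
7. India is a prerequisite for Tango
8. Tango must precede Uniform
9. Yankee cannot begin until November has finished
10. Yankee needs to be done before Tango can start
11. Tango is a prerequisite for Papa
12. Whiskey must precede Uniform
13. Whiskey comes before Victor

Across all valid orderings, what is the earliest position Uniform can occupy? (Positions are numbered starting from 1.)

Working backwards through the constraints from Uniform, its full set of required predecessors is November, Tango, Whiskey, Yankee, India — 5 of them.
With 5 mandatory predecessors, the earliest Uniform can sit is position 5+1 = 6, and placing just those 5 first achieves it.

6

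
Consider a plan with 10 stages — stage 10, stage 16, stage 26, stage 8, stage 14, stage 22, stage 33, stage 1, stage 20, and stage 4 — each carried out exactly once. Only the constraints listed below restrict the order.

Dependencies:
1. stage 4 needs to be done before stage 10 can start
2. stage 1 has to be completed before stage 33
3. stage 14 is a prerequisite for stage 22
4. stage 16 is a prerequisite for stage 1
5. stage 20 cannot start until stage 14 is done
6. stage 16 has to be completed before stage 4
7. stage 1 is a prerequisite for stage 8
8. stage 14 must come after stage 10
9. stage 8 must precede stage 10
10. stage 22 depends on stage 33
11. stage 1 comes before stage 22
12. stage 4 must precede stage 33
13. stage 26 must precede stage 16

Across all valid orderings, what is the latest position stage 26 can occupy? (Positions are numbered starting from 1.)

Following every chain forward from stage 26, the stages that must come later are stage 10, stage 16, stage 8, stage 14, stage 22, stage 33, stage 1, stage 20, stage 4 — 9 of them.
So at least 9 stages follow stage 26, putting stage 26 no later than position 1. That position is achievable by scheduling everything else first.

1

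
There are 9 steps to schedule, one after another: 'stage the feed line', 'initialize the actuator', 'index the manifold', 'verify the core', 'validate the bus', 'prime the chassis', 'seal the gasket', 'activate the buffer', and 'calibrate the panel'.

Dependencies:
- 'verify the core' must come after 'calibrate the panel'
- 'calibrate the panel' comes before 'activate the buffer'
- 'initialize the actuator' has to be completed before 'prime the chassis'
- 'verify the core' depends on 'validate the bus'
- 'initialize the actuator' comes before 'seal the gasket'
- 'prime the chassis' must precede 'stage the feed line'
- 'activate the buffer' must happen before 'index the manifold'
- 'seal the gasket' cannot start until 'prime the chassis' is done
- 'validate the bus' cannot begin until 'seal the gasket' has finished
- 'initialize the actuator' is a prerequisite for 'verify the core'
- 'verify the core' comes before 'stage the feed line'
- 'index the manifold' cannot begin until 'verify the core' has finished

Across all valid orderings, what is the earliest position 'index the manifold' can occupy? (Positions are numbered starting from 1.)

8

Working backwards through the constraints from 'index the manifold', its full set of required predecessors is 'initialize the actuator', 'verify the core', 'validate the bus', 'prime the chassis', 'seal the gasket', 'activate the buffer', 'calibrate the panel' — 7 of them.
With 7 mandatory predecessors, the earliest 'index the manifold' can sit is position 7+1 = 8, and placing just those 7 first achieves it.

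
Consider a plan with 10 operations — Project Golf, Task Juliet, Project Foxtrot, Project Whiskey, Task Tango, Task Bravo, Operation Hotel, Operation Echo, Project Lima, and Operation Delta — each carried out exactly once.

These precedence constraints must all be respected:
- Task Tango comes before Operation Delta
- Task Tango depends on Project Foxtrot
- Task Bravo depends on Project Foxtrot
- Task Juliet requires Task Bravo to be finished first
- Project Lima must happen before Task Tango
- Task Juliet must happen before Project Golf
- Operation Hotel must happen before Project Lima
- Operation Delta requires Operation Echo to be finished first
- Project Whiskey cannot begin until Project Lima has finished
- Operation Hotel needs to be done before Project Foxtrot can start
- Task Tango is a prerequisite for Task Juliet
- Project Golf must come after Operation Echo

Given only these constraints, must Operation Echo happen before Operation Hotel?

No

Operation Echo and Operation Hotel are not related by any chain of constraints.
There exist valid orderings with Operation Hotel before Operation Echo, so Operation Echo is not required to come first.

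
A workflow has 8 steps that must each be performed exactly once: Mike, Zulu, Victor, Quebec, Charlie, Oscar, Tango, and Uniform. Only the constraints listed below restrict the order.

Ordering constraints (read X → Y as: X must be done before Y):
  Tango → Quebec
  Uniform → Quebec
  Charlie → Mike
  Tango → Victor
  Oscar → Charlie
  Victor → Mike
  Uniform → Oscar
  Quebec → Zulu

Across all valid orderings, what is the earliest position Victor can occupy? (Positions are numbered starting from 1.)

Working backwards through the constraints from Victor, its only required predecessor is Tango.
So at minimum 1 step comes before Victor, putting Victor no earlier than position 2. That position is achievable by scheduling exactly that predecessor first.

2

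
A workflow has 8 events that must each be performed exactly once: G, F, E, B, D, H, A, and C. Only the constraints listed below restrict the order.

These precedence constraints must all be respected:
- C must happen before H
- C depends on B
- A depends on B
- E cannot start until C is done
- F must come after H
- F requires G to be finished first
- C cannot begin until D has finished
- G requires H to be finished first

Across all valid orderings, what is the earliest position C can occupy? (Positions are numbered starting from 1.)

3

Every event that must precede C has to come before it. Tracing all chains that end at C, those events are: B, D — 2 in total.
So at minimum 2 events come before C, putting C no earlier than position 3. That position is achievable by scheduling exactly those predecessors first.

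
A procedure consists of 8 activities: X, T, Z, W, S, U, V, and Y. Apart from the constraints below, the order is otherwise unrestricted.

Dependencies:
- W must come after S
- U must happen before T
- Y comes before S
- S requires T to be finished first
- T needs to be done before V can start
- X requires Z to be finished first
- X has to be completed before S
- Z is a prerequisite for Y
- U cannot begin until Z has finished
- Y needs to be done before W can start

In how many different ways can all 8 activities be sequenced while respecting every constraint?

Only Z has no prerequisites, so it must go first.
Enumerating by repeatedly choosing an available activity (one whose prerequisites are all placed) gives 44 distinct complete orderings.

44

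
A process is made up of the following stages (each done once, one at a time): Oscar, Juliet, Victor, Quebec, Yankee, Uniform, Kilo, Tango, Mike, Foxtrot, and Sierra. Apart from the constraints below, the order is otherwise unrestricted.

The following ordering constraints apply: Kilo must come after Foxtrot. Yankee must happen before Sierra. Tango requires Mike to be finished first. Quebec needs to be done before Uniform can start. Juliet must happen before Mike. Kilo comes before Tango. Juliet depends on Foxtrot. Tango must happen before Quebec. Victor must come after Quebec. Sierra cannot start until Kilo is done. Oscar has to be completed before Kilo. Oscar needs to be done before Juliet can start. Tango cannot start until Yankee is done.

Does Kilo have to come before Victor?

Chaining the stated constraints: Kilo → Tango → Quebec → Victor.
That forces Kilo before Victor in every valid schedule.

Yes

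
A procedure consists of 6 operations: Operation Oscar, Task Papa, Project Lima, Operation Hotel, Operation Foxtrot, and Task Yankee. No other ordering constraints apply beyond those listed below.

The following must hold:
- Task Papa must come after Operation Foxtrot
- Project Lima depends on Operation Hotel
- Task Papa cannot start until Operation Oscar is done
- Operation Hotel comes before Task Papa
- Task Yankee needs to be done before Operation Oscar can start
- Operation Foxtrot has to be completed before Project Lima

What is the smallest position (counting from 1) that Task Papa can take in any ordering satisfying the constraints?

5

Working backwards through the constraints from Task Papa, its full set of required predecessors is Operation Oscar, Operation Hotel, Operation Foxtrot, Task Yankee — 4 of them.
So at minimum 4 operations come before Task Papa, putting Task Papa no earlier than position 5. That position is achievable by scheduling exactly those predecessors first.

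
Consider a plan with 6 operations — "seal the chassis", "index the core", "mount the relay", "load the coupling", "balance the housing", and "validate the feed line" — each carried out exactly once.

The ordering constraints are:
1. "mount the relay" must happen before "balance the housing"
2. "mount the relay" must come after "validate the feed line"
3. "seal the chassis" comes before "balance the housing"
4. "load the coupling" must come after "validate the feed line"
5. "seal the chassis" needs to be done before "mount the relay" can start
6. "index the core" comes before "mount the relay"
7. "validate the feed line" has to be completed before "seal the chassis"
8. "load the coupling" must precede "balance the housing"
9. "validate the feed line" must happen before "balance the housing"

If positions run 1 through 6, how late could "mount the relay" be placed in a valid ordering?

5

Following the constraints forward from "mount the relay", its only required successor is "balance the housing".
With 1 mandatory successor out of 6 operations total, the latest slot for "mount the relay" is 6−1 = 5, and it's reachable by doing all non-successors before "mount the relay".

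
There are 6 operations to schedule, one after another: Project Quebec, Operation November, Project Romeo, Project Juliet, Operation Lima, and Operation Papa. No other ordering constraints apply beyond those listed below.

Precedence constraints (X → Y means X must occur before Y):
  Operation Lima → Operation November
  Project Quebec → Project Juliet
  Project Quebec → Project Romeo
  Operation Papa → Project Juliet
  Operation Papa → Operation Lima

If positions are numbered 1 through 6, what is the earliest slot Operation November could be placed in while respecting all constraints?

Every operation that must precede Operation November has to come before it. Tracing all chains that end at Operation November, those operations are: Operation Lima, Operation Papa — 2 in total.
With 2 mandatory predecessors, the earliest Operation November can sit is position 2+1 = 3, and placing just those 2 first achieves it.

3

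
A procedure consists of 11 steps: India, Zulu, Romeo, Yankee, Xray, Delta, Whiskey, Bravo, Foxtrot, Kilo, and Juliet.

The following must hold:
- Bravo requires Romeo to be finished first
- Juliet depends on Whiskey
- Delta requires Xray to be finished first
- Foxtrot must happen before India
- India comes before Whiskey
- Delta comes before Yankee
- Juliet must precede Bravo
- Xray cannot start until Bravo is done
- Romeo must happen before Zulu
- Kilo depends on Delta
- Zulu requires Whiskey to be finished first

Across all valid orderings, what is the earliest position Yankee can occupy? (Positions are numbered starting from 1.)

9

Every step that must precede Yankee has to come before it. Tracing all chains that end at Yankee, those steps are: India, Romeo, Xray, Delta, Whiskey, Bravo, Foxtrot, Juliet — 8 in total.
So at minimum 8 steps come before Yankee, putting Yankee no earlier than position 9. That position is achievable by scheduling exactly those predecessors first.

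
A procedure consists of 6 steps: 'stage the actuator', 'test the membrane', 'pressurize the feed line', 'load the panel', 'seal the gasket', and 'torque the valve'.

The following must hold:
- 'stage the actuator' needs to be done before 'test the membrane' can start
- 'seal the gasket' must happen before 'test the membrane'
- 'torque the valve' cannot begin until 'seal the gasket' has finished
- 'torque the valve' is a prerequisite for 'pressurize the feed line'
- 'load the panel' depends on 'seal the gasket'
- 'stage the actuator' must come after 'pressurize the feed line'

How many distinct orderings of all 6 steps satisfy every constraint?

Only 'seal the gasket' has no prerequisites, so it must go first.
Systematically extending each partial ordering one step at a time and counting, there are 5 complete orderings.

5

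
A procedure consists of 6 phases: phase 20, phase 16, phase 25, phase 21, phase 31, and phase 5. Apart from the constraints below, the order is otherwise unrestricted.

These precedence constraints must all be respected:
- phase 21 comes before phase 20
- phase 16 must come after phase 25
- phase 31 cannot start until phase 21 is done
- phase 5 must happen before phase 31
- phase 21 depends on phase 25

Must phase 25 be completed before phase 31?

Tracing the constraints gives a chain: phase 25 → phase 21 → phase 31.
That forces phase 25 before phase 31 in every valid schedule.

Yes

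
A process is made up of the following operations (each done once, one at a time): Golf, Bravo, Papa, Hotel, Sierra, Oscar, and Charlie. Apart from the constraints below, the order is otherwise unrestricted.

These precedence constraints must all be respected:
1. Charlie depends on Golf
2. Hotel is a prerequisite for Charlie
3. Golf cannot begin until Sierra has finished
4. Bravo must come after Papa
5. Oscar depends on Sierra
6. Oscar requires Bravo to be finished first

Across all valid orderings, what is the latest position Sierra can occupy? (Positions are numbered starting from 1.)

4

The operations that are forced after Sierra, directly or by a chain of constraints, are Golf, Oscar, Charlie. That's 3 operations.
With 3 mandatory successors out of 7 operations total, the latest slot for Sierra is 7−3 = 4, and it's reachable by doing all non-successors before Sierra.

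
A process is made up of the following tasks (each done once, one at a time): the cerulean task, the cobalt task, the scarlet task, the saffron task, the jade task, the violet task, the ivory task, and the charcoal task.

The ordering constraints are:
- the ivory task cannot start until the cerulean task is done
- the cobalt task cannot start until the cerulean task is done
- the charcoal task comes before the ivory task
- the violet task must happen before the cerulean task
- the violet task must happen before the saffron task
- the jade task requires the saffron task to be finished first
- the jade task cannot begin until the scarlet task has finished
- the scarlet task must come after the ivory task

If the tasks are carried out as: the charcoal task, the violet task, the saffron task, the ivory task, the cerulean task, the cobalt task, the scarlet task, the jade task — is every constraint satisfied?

The sequence places the ivory task ahead of the cerulean task.
But one of the constraints requires the cerulean task before the ivory task, so this ordering violates it.

No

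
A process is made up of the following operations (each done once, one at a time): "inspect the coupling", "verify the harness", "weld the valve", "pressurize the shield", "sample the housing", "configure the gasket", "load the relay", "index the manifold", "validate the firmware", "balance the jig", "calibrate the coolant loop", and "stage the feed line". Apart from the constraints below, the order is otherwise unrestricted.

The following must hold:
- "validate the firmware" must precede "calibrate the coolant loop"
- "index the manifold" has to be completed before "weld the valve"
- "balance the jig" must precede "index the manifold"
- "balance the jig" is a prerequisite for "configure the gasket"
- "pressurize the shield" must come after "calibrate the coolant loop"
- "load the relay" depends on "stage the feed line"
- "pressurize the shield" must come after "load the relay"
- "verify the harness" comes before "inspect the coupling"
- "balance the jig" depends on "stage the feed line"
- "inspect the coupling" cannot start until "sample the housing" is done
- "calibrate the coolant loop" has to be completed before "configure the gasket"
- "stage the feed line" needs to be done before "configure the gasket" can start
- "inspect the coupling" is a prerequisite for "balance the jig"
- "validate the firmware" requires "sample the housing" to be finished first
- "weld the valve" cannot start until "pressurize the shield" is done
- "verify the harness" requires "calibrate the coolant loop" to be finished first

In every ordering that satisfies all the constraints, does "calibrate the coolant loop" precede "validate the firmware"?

In fact the dependencies run the other way: "validate the firmware" → "calibrate the coolant loop".
So "calibrate the coolant loop" does not have to come before "validate the firmware" — it cannot.

No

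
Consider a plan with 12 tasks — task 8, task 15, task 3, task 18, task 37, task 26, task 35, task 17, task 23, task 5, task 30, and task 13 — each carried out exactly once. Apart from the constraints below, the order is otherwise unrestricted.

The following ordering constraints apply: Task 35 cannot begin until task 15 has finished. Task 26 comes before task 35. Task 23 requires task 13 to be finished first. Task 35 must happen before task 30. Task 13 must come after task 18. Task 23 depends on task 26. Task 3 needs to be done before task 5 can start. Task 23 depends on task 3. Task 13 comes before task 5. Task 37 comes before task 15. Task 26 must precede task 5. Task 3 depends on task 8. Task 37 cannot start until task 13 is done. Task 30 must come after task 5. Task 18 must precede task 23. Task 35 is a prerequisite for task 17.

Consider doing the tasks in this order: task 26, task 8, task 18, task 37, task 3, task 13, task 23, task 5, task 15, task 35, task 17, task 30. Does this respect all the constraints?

In the proposed order, task 37 appears before task 13.
Since task 13 is required before task 37, the ordering is invalid.

No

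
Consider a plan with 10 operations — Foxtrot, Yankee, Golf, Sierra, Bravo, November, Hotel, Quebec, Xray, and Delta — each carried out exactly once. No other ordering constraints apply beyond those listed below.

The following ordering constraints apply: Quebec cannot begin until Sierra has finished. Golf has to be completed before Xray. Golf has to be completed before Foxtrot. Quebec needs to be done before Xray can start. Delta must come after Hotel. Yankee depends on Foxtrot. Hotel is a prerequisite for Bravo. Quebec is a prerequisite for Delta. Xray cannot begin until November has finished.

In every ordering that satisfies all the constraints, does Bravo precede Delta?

No

No chain of constraints connects Bravo to Delta in either direction.
A valid ordering placing Delta before Bravo exists, so the answer is no.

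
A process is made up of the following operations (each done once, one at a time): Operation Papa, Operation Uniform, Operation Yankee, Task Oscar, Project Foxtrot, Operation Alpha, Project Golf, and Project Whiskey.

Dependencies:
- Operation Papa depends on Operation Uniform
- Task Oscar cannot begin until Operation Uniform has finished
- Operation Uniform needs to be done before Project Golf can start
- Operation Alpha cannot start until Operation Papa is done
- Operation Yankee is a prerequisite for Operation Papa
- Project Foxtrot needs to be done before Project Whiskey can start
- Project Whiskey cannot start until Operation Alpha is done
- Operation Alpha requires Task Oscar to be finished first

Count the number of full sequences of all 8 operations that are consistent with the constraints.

191

3 operations have no prerequisites (Operation Uniform, Operation Yankee, Project Foxtrot), so any of them could come first.
Systematically extending each partial ordering one operation at a time and counting, there are 191 complete orderings.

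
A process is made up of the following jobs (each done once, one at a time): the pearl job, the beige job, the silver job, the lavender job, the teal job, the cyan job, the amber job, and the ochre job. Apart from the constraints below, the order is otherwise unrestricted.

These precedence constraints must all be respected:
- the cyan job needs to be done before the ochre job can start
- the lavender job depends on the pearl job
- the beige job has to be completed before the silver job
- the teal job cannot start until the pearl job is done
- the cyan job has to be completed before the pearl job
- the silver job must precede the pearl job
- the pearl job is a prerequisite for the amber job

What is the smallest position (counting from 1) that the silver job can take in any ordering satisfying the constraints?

2

The only job forced before the silver job (directly or transitively) is the beige job.
So at minimum 1 job comes before the silver job, putting the silver job no earlier than position 2. That position is achievable by scheduling exactly that predecessor first.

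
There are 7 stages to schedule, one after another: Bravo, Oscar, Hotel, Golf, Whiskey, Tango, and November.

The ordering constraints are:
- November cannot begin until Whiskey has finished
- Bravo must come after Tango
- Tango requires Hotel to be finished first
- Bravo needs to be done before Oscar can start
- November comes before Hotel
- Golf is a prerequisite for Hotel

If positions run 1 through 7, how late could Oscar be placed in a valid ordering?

Oscar has no required successors, so nothing stops it from going last (position 7).

7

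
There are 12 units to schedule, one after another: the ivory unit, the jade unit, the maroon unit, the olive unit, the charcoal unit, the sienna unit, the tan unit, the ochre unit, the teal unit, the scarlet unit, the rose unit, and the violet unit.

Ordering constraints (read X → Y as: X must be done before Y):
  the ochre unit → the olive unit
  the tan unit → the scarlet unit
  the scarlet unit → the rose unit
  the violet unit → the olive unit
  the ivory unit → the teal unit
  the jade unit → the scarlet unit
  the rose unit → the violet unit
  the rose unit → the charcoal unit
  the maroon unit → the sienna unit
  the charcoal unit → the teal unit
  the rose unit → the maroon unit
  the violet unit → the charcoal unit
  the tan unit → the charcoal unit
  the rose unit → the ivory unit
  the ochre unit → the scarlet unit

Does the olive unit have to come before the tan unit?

In fact the dependencies run the other way: the tan unit → the scarlet unit → the rose unit → the violet unit → the olive unit.
So the olive unit never precedes the tan unit.

No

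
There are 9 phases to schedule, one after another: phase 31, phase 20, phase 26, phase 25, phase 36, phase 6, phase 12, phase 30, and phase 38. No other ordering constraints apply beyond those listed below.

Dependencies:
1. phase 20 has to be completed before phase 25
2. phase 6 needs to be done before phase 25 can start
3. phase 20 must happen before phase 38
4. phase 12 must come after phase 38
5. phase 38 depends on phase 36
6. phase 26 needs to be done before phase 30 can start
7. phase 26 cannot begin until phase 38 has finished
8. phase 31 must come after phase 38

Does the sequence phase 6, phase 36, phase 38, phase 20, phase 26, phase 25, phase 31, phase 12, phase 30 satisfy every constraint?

The sequence places phase 38 ahead of phase 20.
Since phase 20 is required before phase 38, the ordering is invalid.

No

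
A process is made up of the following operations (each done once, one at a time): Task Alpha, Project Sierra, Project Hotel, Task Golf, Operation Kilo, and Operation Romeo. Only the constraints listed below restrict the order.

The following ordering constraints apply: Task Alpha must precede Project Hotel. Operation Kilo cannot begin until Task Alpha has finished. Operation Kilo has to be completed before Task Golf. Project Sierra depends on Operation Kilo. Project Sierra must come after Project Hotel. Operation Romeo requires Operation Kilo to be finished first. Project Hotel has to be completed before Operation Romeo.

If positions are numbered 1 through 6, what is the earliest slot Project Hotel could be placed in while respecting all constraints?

Working backwards through the constraints from Project Hotel, its only required predecessor is Task Alpha.
So at minimum 1 operation comes before Project Hotel, putting Project Hotel no earlier than position 2. That position is achievable by scheduling exactly that predecessor first.

2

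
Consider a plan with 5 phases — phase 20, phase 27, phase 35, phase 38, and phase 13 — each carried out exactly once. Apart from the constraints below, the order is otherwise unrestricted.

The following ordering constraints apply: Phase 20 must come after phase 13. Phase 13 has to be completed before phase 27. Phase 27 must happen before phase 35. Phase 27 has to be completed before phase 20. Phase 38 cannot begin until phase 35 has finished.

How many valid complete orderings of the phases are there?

Only phase 13 has no prerequisites, so it must go first.
Enumerating by repeatedly choosing an available phase (one whose prerequisites are all placed) gives 3 distinct complete orderings.

3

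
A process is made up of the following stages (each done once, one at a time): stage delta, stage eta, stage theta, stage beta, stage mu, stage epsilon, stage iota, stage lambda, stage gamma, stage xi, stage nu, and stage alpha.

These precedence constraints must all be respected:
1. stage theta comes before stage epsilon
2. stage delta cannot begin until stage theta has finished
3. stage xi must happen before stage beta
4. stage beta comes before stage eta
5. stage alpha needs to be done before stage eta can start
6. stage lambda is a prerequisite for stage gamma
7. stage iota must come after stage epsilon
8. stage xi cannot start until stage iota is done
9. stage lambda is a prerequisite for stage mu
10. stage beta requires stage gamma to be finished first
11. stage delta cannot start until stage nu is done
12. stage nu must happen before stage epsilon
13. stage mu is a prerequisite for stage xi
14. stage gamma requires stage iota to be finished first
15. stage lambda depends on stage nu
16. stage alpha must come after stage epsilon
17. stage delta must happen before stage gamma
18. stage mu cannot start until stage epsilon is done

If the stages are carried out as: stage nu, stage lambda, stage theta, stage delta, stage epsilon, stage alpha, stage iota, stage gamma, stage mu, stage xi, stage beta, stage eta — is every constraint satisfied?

Yes

Checking each listed constraint against this order: for instance, stage lambda is in position 2 and stage mu in position 9, so that constraint holds — and the remaining constraints check out the same way.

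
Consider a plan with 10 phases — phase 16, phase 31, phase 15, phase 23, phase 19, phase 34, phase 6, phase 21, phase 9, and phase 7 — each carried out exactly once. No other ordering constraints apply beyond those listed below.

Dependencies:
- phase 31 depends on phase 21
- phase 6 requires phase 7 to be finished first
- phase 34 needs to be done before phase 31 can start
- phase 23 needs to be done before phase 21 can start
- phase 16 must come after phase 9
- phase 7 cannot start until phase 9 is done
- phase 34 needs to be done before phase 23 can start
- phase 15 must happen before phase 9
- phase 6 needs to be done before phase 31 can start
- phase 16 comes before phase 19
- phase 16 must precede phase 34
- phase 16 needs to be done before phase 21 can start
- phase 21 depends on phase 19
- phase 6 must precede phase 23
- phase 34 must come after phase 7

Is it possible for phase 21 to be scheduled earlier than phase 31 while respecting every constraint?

Yes

The constraints force phase 21 before phase 31, so yes — every valid ordering has phase 21 earlier.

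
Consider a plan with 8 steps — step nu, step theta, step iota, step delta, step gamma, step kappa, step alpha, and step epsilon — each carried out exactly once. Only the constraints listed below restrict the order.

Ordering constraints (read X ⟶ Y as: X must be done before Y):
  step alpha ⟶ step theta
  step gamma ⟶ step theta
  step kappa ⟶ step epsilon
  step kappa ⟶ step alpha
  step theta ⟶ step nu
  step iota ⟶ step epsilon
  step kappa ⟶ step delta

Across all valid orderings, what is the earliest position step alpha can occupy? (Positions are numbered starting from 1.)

The only step forced before step alpha (directly or transitively) is step kappa.
So at minimum 1 step comes before step alpha, putting step alpha no earlier than position 2. That position is achievable by scheduling exactly that predecessor first.

2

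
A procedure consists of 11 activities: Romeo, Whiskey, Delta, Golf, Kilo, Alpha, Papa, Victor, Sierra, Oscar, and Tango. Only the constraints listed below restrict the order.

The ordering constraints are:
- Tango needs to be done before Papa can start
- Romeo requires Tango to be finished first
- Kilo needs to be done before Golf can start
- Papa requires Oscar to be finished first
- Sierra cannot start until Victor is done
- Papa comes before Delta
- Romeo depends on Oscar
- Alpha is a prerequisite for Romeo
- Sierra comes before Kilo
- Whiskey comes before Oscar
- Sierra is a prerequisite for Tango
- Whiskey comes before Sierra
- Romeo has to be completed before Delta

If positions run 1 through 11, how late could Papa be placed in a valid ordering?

The only activity forced after Papa (directly or by a chain) is Delta.
So at least 1 activity follows Papa, putting Papa no later than position 10. That position is achievable by scheduling everything else first.

10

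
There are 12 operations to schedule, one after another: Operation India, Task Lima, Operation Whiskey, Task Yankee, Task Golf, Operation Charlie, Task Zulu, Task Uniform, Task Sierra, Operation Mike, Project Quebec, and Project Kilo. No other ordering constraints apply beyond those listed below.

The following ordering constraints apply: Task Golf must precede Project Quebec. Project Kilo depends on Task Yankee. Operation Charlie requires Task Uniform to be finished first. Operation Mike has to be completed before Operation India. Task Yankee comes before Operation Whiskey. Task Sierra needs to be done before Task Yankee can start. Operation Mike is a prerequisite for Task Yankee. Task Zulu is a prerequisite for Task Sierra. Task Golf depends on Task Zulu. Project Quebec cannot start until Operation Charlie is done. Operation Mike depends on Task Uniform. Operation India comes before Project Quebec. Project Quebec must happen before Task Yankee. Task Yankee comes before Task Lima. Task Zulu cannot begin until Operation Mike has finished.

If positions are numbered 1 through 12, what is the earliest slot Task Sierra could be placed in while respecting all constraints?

The operations that are forced before Task Sierra, directly or transitively, are Task Zulu, Task Uniform, Operation Mike. That's 3 operations.
So at minimum 3 operations come before Task Sierra, putting Task Sierra no earlier than position 4. That position is achievable by scheduling exactly those predecessors first.

4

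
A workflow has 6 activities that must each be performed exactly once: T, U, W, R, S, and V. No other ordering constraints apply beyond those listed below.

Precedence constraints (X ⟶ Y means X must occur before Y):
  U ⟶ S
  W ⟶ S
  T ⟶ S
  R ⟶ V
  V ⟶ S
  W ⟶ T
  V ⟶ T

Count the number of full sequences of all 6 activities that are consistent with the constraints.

15

The activities with no prerequisites are U, W, R; any of them can be placed first.
Enumerating by repeatedly choosing an available activity (one whose prerequisites are all placed) gives 15 distinct complete orderings.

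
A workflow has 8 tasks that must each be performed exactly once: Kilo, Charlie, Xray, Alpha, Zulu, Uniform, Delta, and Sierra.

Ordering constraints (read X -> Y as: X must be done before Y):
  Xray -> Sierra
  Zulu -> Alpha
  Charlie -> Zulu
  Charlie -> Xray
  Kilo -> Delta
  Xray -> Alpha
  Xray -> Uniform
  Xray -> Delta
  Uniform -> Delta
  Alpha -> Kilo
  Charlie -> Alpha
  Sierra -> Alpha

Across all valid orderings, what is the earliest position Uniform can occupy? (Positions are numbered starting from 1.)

The tasks that are forced before Uniform, directly or transitively, are Charlie, Xray. That's 2 tasks.
So at minimum 2 tasks come before Uniform, putting Uniform no earlier than position 3. That position is achievable by scheduling exactly those predecessors first.

3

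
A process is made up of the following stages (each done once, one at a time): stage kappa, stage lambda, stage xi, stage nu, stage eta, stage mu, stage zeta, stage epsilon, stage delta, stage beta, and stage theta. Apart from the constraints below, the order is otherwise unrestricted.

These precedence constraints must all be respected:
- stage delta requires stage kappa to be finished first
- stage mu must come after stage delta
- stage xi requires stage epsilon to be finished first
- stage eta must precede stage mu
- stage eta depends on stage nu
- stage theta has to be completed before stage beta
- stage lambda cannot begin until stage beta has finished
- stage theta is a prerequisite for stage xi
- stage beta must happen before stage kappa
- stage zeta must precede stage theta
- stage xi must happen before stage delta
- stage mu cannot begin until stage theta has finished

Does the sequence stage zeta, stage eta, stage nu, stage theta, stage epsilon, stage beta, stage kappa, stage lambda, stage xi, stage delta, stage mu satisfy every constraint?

No

The sequence places stage eta ahead of stage nu.
But one of the constraints requires stage nu before stage eta, so this ordering violates it.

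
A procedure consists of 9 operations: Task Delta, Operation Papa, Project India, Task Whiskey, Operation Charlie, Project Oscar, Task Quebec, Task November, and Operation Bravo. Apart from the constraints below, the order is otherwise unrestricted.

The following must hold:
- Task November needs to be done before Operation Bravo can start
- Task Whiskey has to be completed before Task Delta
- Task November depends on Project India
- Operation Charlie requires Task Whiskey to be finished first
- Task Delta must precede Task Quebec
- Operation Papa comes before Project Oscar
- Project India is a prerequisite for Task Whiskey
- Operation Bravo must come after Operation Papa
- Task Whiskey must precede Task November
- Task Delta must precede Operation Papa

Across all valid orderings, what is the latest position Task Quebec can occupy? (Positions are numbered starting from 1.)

No constraint forces any operation after Task Quebec, so it can be placed last, in position 9.

9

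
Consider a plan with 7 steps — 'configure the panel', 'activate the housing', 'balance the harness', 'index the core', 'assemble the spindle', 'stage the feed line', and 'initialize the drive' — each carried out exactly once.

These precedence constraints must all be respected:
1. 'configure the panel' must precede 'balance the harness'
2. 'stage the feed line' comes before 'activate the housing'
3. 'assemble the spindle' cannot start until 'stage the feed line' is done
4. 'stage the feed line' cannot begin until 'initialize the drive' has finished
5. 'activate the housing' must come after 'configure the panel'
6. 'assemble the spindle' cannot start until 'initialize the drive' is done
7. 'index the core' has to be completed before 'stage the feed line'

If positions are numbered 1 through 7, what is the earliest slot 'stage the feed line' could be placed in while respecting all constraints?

Working backwards through the constraints from 'stage the feed line', its full set of required predecessors is 'index the core', 'initialize the drive' — 2 of them.
With 2 mandatory predecessors, the earliest 'stage the feed line' can sit is position 2+1 = 3, and placing just those 2 first achieves it.

3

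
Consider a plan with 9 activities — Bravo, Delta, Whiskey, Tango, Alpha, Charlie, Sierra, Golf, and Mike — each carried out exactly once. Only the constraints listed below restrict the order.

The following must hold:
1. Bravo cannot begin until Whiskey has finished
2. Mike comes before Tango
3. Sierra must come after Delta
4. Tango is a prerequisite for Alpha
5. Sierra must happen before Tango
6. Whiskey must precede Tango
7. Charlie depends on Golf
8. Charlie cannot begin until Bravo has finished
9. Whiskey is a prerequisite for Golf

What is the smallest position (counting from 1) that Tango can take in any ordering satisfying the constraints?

5

Every activity that must precede Tango has to come before it. Tracing all chains that end at Tango, those activities are: Delta, Whiskey, Sierra, Mike — 4 in total.
So at minimum 4 activities come before Tango, putting Tango no earlier than position 5. That position is achievable by scheduling exactly those predecessors first.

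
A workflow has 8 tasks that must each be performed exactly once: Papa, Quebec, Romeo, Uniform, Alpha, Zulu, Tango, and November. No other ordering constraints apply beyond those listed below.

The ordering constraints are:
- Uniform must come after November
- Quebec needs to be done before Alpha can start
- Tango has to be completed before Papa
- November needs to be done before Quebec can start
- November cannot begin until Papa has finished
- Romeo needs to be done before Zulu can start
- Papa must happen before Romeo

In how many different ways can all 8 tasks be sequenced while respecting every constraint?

45

Only Tango has no prerequisites, so it must go first.
Systematically extending each partial ordering one task at a time and counting, there are 45 complete orderings.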